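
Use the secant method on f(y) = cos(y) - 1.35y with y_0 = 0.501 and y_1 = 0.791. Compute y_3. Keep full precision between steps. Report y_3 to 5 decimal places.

0.60785

f(y_0) = 0.200753, f(y_1) = -0.364715
y_2 = 0.791000 - (-0.364715)·(0.791000 - 0.501000)/(-0.364715 - (0.200753)) = 0.603956; f(y_2) = 0.007755
y_3 = 0.603956 - (0.007755)·(0.603956 - 0.791000)/(0.007755 - (-0.364715)) = 0.607850; f(y_3) = 0.000280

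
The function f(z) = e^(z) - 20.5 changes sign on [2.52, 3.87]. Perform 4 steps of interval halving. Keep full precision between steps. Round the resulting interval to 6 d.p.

f(2.520000) = -8.071403, f(3.870000) = 27.442386 (opposite signs)
step 1: m = 3.195000, f(m) = 3.910174 > 0 → root in [2.520000, 3.195000]
step 2: m = 2.857500, f(m) = -3.082072 < 0 → root in [2.857500, 3.195000]
step 3: m = 3.026250, f(m) = 0.119763 > 0 → root in [2.857500, 3.026250]
step 4: m = 2.941875, f(m) = -1.548653 < 0 → root in [2.941875, 3.026250]

[2.941875, 3.026250]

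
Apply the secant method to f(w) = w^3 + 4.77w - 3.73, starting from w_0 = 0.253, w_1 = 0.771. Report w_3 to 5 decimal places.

f(w_0) = -2.506996, f(w_1) = 0.405984
w_2 = 0.771000 - (0.405984)·(0.771000 - 0.253000)/(0.405984 - (-2.506996)) = 0.698806; f(w_2) = -0.055448
w_3 = 0.698806 - (-0.055448)·(0.698806 - 0.771000)/(-0.055448 - (0.405984)) = 0.707481; f(w_3) = -0.001200

0.70748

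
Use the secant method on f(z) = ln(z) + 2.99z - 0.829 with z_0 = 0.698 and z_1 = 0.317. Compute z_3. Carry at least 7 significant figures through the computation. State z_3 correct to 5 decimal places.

Secant update: z_(k+1) = z_k − f(z_k)·(z_k − z_(k-1))/(f(z_k) − f(z_(k-1))).
f(z_0) = 0.898484, f(z_1) = -1.030024
z_2 = 0.317000 - (-1.030024)·(0.317000 - 0.698000)/(-1.030024 - (0.898484)) = 0.520494; f(z_2) = 0.074298
z_3 = 0.520494 - (0.074298)·(0.520494 - 0.317000)/(0.074298 - (-1.030024)) = 0.506803; f(z_3) = 0.006706

0.50680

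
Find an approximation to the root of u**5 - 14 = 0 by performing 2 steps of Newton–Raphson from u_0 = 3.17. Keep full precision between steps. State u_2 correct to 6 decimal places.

f'(u) = 5u**4
u_0 = 3.170000: f = 306.107840, f' = 504.901956 → u_1 = 3.170000 - (306.107840)/(504.901956) = 2.563728
u_1 = 2.563728: f = 96.754113, f' = 216.002062 → u_2 = 2.563728 - (96.754113)/(216.002062) = 2.115797

2.115797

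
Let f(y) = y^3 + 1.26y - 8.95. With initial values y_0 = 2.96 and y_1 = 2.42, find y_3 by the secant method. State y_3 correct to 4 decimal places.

f(y_0) = 20.713936, f(y_1) = 8.271688
y_2 = 2.420000 - (8.271688)·(2.420000 - 2.960000)/(8.271688 - (20.713936)) = 2.061004; f(y_2) = 2.401475
y_3 = 2.061004 - (2.401475)·(2.061004 - 2.420000)/(2.401475 - (8.271688)) = 1.914141; f(y_3) = 0.475109

1.9141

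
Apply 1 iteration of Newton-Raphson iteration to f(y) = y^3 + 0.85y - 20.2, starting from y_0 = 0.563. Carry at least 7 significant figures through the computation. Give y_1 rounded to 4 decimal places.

f'(y) = 3y^2 + 0.85
y_0 = 0.563000: f = -19.542996, f' = 1.800907 → y_1 = 0.563000 - (-19.542996)/(1.800907) = 11.414752

11.4148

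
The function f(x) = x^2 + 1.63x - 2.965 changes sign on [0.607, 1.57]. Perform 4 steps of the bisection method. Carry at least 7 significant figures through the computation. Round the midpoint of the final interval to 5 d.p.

f(0.607000) = -1.607141, f(1.570000) = 2.059000 (opposite signs)
step 1: m = 1.088500, f(m) = -0.005913 < 0 → root in [1.088500, 1.570000]
step 2: m = 1.329250, f(m) = 0.968583 > 0 → root in [1.088500, 1.329250]
step 3: m = 1.208875, f(m) = 0.466845 > 0 → root in [1.088500, 1.208875]
step 4: m = 1.148687, f(m) = 0.226844 > 0 → root in [1.088500, 1.148687]
Midpoint of [1.088500, 1.148687] = 1.118594

1.11859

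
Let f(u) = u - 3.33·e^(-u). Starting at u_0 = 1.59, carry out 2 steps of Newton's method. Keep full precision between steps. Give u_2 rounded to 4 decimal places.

f'(u) = 1 + 3.33·e^(-u)
u_0 = 1.590000: f = 0.910928, f' = 1.679072 → u_1 = 1.590000 - (0.910928)/(1.679072) = 1.047482
u_1 = 1.047482: f = -0.120750, f' = 2.168231 → u_2 = 1.047482 - (-0.120750)/(2.168231) = 1.103172

1.1032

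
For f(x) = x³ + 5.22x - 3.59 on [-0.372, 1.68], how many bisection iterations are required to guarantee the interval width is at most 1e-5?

Initial width b − a = 1.68 − -0.372 = 2.052000.
After n steps the width is (b−a)/2^n; need (b−a)/2^n ≤ 1e-5.
So n ≥ log₂(2.052000/1e-5) = log₂(205200.0000) ≈ 17.6467.
Hence n = 18.

18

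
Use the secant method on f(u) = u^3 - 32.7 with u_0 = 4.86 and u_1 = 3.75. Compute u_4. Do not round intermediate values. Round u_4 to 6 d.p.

f(u_0) = 82.091256, f(u_1) = 20.034375
u_2 = 3.750000 - (20.034375)·(3.750000 - 4.860000)/(20.034375 - (82.091256)) = 3.391649; f(u_2) = 6.315092
u_3 = 3.391649 - (6.315092)·(3.391649 - 3.750000)/(6.315092 - (20.034375)) = 3.226697; f(u_3) = 0.894993
u_4 = 3.226697 - (0.894993)·(3.226697 - 3.391649)/(0.894993 - (6.315092)) = 3.199459; f(u_4) = 0.051394

3.199459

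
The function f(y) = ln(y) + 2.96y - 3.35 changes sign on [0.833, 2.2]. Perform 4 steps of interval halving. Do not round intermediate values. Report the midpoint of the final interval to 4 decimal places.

1.1320

f(0.833000) = -1.067042, f(2.200000) = 3.950457 (opposite signs)
step 1: m = 1.516500, f(m) = 1.555245 > 0 → root in [0.833000, 1.516500]
step 2: m = 1.174750, f(m) = 0.288315 > 0 → root in [0.833000, 1.174750]
step 3: m = 1.003875, f(m) = -0.374662 < 0 → root in [1.003875, 1.174750]
step 4: m = 1.089312, f(m) = -0.040088 < 0 → root in [1.089312, 1.174750]
Midpoint of [1.089312, 1.174750] = 1.132031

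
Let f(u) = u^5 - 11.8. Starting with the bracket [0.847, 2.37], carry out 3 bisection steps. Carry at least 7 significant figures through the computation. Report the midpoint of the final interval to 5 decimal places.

f(0.847000) = -11.364070, f(2.370000) = 62.972470 (opposite signs)
step 1: m = 1.608500, f(m) = -1.032737 < 0 → root in [1.608500, 2.370000]
step 2: m = 1.989250, f(m) = 19.349195 > 0 → root in [1.608500, 1.989250]
step 3: m = 1.798875, f(m) = 7.036705 > 0 → root in [1.608500, 1.798875]
Midpoint of [1.608500, 1.798875] = 1.703688

1.70369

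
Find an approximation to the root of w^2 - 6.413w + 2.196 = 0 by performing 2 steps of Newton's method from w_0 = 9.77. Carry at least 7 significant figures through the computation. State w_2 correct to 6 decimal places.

f'(w) = 2w - 6.413
w_0 = 9.770000: f = 34.993890, f' = 13.127000 → w_1 = 9.770000 - (34.993890)/(13.127000) = 7.104205
w_1 = 7.104205: f = 7.106463, f' = 7.795410 → w_2 = 7.104205 - (7.106463)/(7.795410) = 6.192584

6.192584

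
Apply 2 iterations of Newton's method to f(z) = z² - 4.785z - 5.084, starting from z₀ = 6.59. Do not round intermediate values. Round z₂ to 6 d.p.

Newton update: z ← z − f(z)/f'(z).
f'(z) = 2z - 4.785
z_0 = 6.590000: f = 6.810950, f' = 8.395000 → z_1 = 6.590000 - (6.810950)/(8.395000) = 5.778690
z_1 = 5.778690: f = 0.658224, f' = 6.772379 → z_2 = 5.778690 - (0.658224)/(6.772379) = 5.681497

5.681497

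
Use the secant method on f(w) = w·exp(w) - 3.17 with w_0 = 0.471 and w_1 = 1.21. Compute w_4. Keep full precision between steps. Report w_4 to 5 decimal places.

1.07865

f(w_0) = -2.415649, f(w_1) = 0.887716
w_2 = 1.210000 - (0.887716)·(1.210000 - 0.471000)/(0.887716 - (-2.415649)) = 1.011408; f(w_2) = -0.389165
w_3 = 1.011408 - (-0.389165)·(1.011408 - 1.210000)/(-0.389165 - (0.887716)) = 1.071934; f(w_3) = -0.038854
w_4 = 1.071934 - (-0.038854)·(1.071934 - 1.011408)/(-0.038854 - (-0.389165)) = 1.078647; f(w_4) = 0.001978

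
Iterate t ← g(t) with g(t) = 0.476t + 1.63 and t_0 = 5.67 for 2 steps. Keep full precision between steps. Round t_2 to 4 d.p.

3.6906

t_1 = g(5.670000) = 4.328920
t_2 = g(4.328920) = 3.690566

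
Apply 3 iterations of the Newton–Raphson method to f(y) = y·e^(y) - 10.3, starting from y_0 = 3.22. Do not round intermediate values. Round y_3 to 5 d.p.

1.81616

f'(y) = (y + 1)·e^(y)
y_0 = 3.220000: f = 70.290547, f' = 105.618667 → y_1 = 3.220000 - (70.290547)/(105.618667) = 2.554487
y_1 = 2.554487: f = 22.562726, f' = 45.727430 → y_2 = 2.554487 - (22.562726)/(45.727430) = 2.061070
y_2 = 2.061070: f = 5.888398, f' = 24.042766 → y_3 = 2.061070 - (5.888398)/(24.042766) = 1.816156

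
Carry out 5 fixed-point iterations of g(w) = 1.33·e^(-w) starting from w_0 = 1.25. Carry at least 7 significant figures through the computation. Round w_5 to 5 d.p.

w_1 = g(1.250000) = 0.381051
w_2 = g(0.381051) = 0.908580
w_3 = g(0.908580) = 0.536118
w_4 = g(0.536118) = 0.778070
w_5 = g(0.778070) = 0.610858

0.61086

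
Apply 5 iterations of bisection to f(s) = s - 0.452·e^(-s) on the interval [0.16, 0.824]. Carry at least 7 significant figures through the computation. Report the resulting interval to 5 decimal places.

f(0.160000) = -0.225169, f(0.824000) = 0.625720 (opposite signs)
step 1: m = 0.492000, f(m) = 0.215646 > 0 → root in [0.160000, 0.492000]
step 2: m = 0.326000, f(m) = -0.000256 < 0 → root in [0.326000, 0.492000]
step 3: m = 0.409000, f(m) = 0.108730 > 0 → root in [0.326000, 0.409000]
step 4: m = 0.367500, f(m) = 0.054507 > 0 → root in [0.326000, 0.367500]
step 5: m = 0.346750, f(m) = 0.027194 > 0 → root in [0.326000, 0.346750]

[0.32600, 0.34675]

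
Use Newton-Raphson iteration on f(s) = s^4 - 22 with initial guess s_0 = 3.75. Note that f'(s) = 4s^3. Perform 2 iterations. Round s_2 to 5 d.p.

Newton update: s ← s − f(s)/f'(s).
s_0 = 3.750000: f = 175.753906, f' = 210.937500 → s_1 = 3.750000 - (175.753906)/(210.937500) = 2.916796
s_1 = 2.916796: f = 50.380970, f' = 99.260919 → s_2 = 2.916796 - (50.380970)/(99.260919) = 2.409235

2.40924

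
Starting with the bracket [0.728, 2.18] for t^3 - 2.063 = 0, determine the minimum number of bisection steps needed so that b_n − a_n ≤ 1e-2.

Initial width b − a = 2.18 − 0.728 = 1.452000.
After n steps the width is (b−a)/2^n; need (b−a)/2^n ≤ 1e-2.
So n ≥ log₂(1.452000/1e-2) = log₂(145.2000) ≈ 7.1819.
Hence n = 8.

8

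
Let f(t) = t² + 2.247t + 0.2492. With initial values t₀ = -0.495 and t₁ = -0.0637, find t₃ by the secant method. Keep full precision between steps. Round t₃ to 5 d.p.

-0.11730

f(t_0) = -0.618040, f(t_1) = 0.110124
t_2 = -0.063700 - (0.110124)·(-0.063700 - -0.495000)/(0.110124 - (-0.618040)) = -0.128928; f(t_2) = -0.023878
t_3 = -0.128928 - (-0.023878)·(-0.128928 - -0.063700)/(-0.023878 - (0.110124)) = -0.117305; f(t_3) = -0.000623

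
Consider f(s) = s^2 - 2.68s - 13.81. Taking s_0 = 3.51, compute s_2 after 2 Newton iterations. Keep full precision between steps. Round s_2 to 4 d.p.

5.3474

f'(s) = 2s - 2.68
s_0 = 3.510000: f = -10.896700, f' = 4.340000 → s_1 = 3.510000 - (-10.896700)/(4.340000) = 6.020760
s_1 = 6.020760: f = 6.303918, f' = 9.361521 → s_2 = 6.020760 - (6.303918)/(9.361521) = 5.347374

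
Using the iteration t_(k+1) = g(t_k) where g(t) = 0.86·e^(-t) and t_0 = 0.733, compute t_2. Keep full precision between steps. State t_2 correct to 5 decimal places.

0.56892

t_1 = g(0.733000) = 0.413200
t_2 = g(0.413200) = 0.568916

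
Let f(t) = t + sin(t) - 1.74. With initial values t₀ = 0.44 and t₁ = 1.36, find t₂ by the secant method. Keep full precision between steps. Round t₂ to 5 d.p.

Secant update: t_(k+1) = t_k − f(t_k)·(t_k − t_(k-1))/(f(t_k) − f(t_(k-1))).
f(t_0) = -0.874061, f(t_1) = 0.597865
t_2 = 1.360000 - (0.597865)·(1.360000 - 0.440000)/(0.597865 - (-0.874061)) = 0.986316; f(t_2) = 0.080314

0.98632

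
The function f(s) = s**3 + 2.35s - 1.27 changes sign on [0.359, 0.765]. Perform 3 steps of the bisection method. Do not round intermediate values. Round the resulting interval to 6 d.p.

f(0.359000) = -0.380082, f(0.765000) = 0.975447 (opposite signs)
step 1: m = 0.562000, f(m) = 0.228204 > 0 → root in [0.359000, 0.562000]
step 2: m = 0.460500, f(m) = -0.090171 < 0 → root in [0.460500, 0.562000]
step 3: m = 0.511250, f(m) = 0.065066 > 0 → root in [0.460500, 0.511250]

[0.460500, 0.511250]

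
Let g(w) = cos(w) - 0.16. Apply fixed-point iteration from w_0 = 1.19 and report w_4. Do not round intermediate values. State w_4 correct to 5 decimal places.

w_1 = g(1.190000) = 0.211660
w_2 = g(0.211660) = 0.817684
w_3 = g(0.817684) = 0.523913
w_4 = g(0.523913) = 0.705868

0.70587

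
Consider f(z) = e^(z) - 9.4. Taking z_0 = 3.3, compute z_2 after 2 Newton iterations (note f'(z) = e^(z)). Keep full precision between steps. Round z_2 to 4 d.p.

z_0 = 3.300000: f = 17.712639, f' = 27.112639 → z_1 = 3.300000 - (17.712639)/(27.112639) = 2.646702
z_1 = 2.646702: f = 4.707432, f' = 14.107432 → z_2 = 2.646702 - (4.707432)/(14.107432) = 2.313017

2.3130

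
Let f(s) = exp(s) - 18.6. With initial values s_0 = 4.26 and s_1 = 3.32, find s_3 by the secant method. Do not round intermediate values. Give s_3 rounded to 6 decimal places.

2.959054

f(s_0) = 52.209983, f(s_1) = 9.060351
s_2 = 3.320000 - (9.060351)·(3.320000 - 4.260000)/(9.060351 - (52.209983)) = 3.122623; f(s_2) = 4.105867
s_3 = 3.122623 - (4.105867)·(3.122623 - 3.320000)/(4.105867 - (9.060351)) = 2.959054; f(s_3) = 0.679722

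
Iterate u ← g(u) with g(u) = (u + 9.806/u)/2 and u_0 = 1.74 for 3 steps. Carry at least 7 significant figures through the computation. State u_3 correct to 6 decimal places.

3.131731

u_1 = g(1.740000) = 3.687816
u_2 = g(3.687816) = 3.173421
u_3 = g(3.173421) = 3.131731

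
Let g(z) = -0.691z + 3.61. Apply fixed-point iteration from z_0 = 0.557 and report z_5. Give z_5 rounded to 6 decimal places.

2.383403

z_1 = g(0.557000) = 3.225113
z_2 = g(3.225113) = 1.381447
z_3 = g(1.381447) = 2.655420
z_4 = g(2.655420) = 1.775105
z_5 = g(1.775105) = 2.383403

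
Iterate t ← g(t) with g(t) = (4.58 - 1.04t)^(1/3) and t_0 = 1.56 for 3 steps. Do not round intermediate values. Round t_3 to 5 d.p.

t_1 = g(1.560000) = 1.435423
t_2 = g(1.435423) = 1.456084
t_3 = g(1.456084) = 1.452698

1.45270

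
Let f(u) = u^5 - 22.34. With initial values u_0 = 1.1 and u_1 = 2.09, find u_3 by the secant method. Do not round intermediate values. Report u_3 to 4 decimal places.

f(u_0) = -20.729490, f(u_1) = 17.537822
u_2 = 2.090000 - (17.537822)·(2.090000 - 1.100000)/(17.537822 - (-20.729490)) = 1.636285; f(u_2) = -10.610079
u_3 = 1.636285 - (-10.610079)·(1.636285 - 2.090000)/(-10.610079 - (17.537822)) = 1.807309; f(u_3) = -3.057576

1.8073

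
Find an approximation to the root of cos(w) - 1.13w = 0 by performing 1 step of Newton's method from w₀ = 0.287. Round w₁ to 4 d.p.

Newton update: w ← w − f(w)/f'(w).
f'(w) = -sin(w) - 1.13
w_0 = 0.287000: f = 0.634787, f' = -1.413076 → w_1 = 0.287000 - (0.634787)/(-1.413076) = 0.736224

0.7362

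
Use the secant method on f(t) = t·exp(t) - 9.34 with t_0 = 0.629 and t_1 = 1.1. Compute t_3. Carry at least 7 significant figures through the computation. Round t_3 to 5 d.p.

1.42815

Secant update: t_(k+1) = t_k − f(t_k)·(t_k − t_(k-1))/(f(t_k) − f(t_(k-1))).
f(t_0) = -8.160163, f(t_1) = -6.035417
t_2 = 1.100000 - (-6.035417)·(1.100000 - 0.629000)/(-6.035417 - (-8.160163)) = 2.437892; f(t_2) = 18.571152
t_3 = 2.437892 - (18.571152)·(2.437892 - 1.100000)/(18.571152 - (-6.035417)) = 1.428154; f(t_3) = -3.383183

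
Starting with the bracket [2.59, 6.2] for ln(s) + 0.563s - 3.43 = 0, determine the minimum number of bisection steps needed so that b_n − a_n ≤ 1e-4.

16

Initial width b − a = 6.2 − 2.59 = 3.610000.
After n steps the width is (b−a)/2^n; need (b−a)/2^n ≤ 1e-4.
So n ≥ log₂(3.610000/1e-4) = log₂(36100.0000) ≈ 15.1397.
Hence n = 16.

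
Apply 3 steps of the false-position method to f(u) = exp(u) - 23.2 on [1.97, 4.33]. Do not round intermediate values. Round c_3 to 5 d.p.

2.98748

f(1.970000) = -16.029324, f(4.330000) = 52.744287
step 1: c = 2.520054, f(c) = -10.770731 < 0 → new bracket [2.520054, 4.330000]
step 2: c = 2.826981, f(c) = -6.305628 < 0 → new bracket [2.826981, 4.330000]
step 3: c = 2.987480, f(c) = -3.364365 < 0 → new bracket [2.987480, 4.330000]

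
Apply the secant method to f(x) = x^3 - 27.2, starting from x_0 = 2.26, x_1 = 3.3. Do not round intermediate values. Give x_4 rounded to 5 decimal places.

f(x_0) = -15.656824, f(x_1) = 8.737000
x_2 = 3.300000 - (8.737000)·(3.300000 - 2.260000)/(8.737000 - (-15.656824)) = 2.927509; f(x_2) = -2.110344
x_3 = 2.927509 - (-2.110344)·(2.927509 - 3.300000)/(-2.110344 - (8.737000)) = 2.999977; f(x_3) = -0.200624
x_4 = 2.999977 - (-0.200624)·(2.999977 - 2.927509)/(-0.200624 - (-2.110344)) = 3.007590; f(x_4) = 0.005447

3.00759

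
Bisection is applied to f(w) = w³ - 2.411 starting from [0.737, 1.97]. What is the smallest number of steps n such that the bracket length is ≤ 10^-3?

Initial width b − a = 1.97 − 0.737 = 1.233000.
After n steps the width is (b−a)/2^n; need (b−a)/2^n ≤ 10^-3.
So n ≥ log₂(1.233000/10^-3) = log₂(1233.0000) ≈ 10.2680.
Hence n = 11.

11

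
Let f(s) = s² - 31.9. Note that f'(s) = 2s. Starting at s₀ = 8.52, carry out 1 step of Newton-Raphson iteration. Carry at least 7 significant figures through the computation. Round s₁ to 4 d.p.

6.1321

s_0 = 8.520000: f = 40.690400, f' = 17.040000 → s_1 = 8.520000 - (40.690400)/(17.040000) = 6.132066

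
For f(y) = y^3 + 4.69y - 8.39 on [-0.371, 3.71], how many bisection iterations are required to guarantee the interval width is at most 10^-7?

Initial width b − a = 3.71 − -0.371 = 4.081000.
After n steps the width is (b−a)/2^n; need (b−a)/2^n ≤ 10^-7.
So n ≥ log₂(4.081000/10^-7) = log₂(40810000.0000) ≈ 25.2824.
Hence n = 26.

26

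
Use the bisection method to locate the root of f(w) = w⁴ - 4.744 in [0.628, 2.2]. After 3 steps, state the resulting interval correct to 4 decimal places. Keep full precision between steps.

f(0.628000) = -4.588461, f(2.200000) = 18.681600 (opposite signs)
step 1: m = 1.414000, f(m) = -0.746416 < 0 → root in [1.414000, 2.200000]
step 2: m = 1.807000, f(m) = 5.917851 > 0 → root in [1.414000, 1.807000]
step 3: m = 1.610500, f(m) = 1.983333 > 0 → root in [1.414000, 1.610500]

[1.4140, 1.6105]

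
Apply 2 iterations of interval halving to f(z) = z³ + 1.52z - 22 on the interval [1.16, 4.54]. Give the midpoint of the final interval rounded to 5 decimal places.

2.42750

f(1.160000) = -18.675904, f(4.540000) = 78.477464 (opposite signs)
step 1: m = 2.850000, f(m) = 5.481125 > 0 → root in [1.160000, 2.850000]
step 2: m = 2.005000, f(m) = -10.892250 < 0 → root in [2.005000, 2.850000]
Midpoint of [2.005000, 2.850000] = 2.427500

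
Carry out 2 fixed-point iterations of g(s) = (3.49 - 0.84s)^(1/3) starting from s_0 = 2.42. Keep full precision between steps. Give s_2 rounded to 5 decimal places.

1.36399

s_1 = g(2.420000) = 1.133722
s_2 = g(1.133722) = 1.363992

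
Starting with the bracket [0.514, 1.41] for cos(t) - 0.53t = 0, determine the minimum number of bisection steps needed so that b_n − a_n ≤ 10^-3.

10

Initial width b − a = 1.41 − 0.514 = 0.896000.
After n steps the width is (b−a)/2^n; need (b−a)/2^n ≤ 10^-3.
So n ≥ log₂(0.896000/10^-3) = log₂(896.0000) ≈ 9.8074.
Hence n = 10.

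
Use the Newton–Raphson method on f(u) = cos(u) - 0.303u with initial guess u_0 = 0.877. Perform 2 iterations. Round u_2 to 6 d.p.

f'(u) = -sin(u) - 0.303
u_0 = 0.877000: f = 0.373729, f' = -1.071824 → u_1 = 0.877000 - (0.373729)/(-1.071824) = 1.225686
u_1 = 1.225686: f = -0.033082, f' = -1.244038 → u_2 = 1.225686 - (-0.033082)/(-1.244038) = 1.199093

1.199093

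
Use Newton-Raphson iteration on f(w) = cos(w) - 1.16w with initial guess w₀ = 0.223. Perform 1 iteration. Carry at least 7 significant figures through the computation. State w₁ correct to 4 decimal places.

0.7418

Newton update: w ← w − f(w)/f'(w).
f'(w) = -sin(w) - 1.16
w_0 = 0.223000: f = 0.716558, f' = -1.381156 → w_1 = 0.223000 - (0.716558)/(-1.381156) = 0.741810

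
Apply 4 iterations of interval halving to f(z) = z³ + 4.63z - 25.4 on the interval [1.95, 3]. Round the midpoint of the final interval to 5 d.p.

2.44219

f(1.950000) = -8.956625, f(3.000000) = 15.490000 (opposite signs)
step 1: m = 2.475000, f(m) = 1.220172 > 0 → root in [1.950000, 2.475000]
step 2: m = 2.212500, f(m) = -4.325592 < 0 → root in [2.212500, 2.475000]
step 3: m = 2.343750, f(m) = -1.673834 < 0 → root in [2.343750, 2.475000]
step 4: m = 2.409375, f(m) = -0.257960 < 0 → root in [2.409375, 2.475000]
Midpoint of [2.409375, 2.475000] = 2.442188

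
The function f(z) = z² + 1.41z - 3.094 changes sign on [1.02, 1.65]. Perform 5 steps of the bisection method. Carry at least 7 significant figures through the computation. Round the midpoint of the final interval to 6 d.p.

1.187344

f(1.020000) = -0.615400, f(1.650000) = 1.955000 (opposite signs)
step 1: m = 1.335000, f(m) = 0.570575 > 0 → root in [1.020000, 1.335000]
step 2: m = 1.177500, f(m) = -0.047219 < 0 → root in [1.177500, 1.335000]
step 3: m = 1.256250, f(m) = 0.255477 > 0 → root in [1.177500, 1.256250]
step 4: m = 1.216875, f(m) = 0.102579 > 0 → root in [1.177500, 1.216875]
step 5: m = 1.197188, f(m) = 0.027292 > 0 → root in [1.177500, 1.197188]
Midpoint of [1.177500, 1.197188] = 1.187344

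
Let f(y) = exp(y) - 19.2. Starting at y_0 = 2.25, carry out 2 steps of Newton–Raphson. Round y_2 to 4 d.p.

f'(y) = exp(y)
y_0 = 2.250000: f = -9.712264, f' = 9.487736 → y_1 = 2.250000 - (-9.712264)/(9.487736) = 3.273665
y_1 = 3.273665: f = 7.207950, f' = 26.407950 → y_2 = 3.273665 - (7.207950)/(26.407950) = 3.000719

3.0007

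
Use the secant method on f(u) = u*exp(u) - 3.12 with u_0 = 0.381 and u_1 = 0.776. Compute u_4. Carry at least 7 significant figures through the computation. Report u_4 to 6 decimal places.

f(u_0) = -2.562312, f(u_1) = -1.433935
u_2 = 0.776000 - (-1.433935)·(0.776000 - 0.381000)/(-1.433935 - (-2.562312)) = 1.277964; f(u_2) = 1.467026
u_3 = 1.277964 - (1.467026)·(1.277964 - 0.776000)/(1.467026 - (-1.433935)) = 1.024119; f(u_3) = -0.268196
u_4 = 1.024119 - (-0.268196)·(1.024119 - 1.277964)/(-0.268196 - (1.467026)) = 1.063353; f(u_4) = -0.040459

1.063353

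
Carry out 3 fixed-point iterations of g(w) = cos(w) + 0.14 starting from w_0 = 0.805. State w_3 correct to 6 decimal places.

0.827630

w_1 = g(0.805000) = 0.833111
w_2 = g(0.833111) = 0.812577
w_3 = g(0.812577) = 0.827630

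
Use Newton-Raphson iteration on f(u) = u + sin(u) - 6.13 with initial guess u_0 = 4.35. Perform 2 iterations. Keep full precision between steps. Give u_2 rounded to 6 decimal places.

-0.451439

f'(u) = 1 + cos(u)
u_0 = 4.350000: f = -2.715053, f' = 0.645491 → u_1 = 4.350000 - (-2.715053)/(0.645491) = 8.556182
u_1 = 8.556182: f = 3.189605, f' = 0.354101 → u_2 = 8.556182 - (3.189605)/(0.354101) = -0.451439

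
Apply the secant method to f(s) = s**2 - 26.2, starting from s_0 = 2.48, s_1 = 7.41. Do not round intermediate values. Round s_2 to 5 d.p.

Secant update: s_(k+1) = s_k − f(s_k)·(s_k − s_(k-1))/(f(s_k) − f(s_(k-1))).
f(s_0) = -20.049600, f(s_1) = 28.708100
s_2 = 7.410000 - (28.708100)·(7.410000 - 2.480000)/(28.708100 - (-20.049600)) = 4.507260; f(s_2) = -5.884609

4.50726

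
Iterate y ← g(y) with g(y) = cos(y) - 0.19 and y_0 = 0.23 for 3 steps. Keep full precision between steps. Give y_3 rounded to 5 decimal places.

0.67865

y_1 = g(0.230000) = 0.783666
y_2 = g(0.783666) = 0.518330
y_3 = g(0.518330) = 0.678648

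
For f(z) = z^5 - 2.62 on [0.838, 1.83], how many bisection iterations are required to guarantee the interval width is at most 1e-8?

27

Initial width b − a = 1.83 − 0.838 = 0.992000.
After n steps the width is (b−a)/2^n; need (b−a)/2^n ≤ 1e-8.
So n ≥ log₂(0.992000/1e-8) = log₂(99200000.0000) ≈ 26.5638.
Hence n = 27.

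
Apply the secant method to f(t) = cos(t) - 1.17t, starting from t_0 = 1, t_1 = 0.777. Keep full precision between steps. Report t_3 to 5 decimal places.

Secant update: t_(k+1) = t_k − f(t_k)·(t_k − t_(k-1))/(f(t_k) − f(t_(k-1))).
f(t_0) = -0.629698, f(t_1) = -0.196070
t_2 = 0.777000 - (-0.196070)·(0.777000 - 1.000000)/(-0.196070 - (-0.629698)) = 0.676168; f(t_2) = -0.011140
t_3 = 0.676168 - (-0.011140)·(0.676168 - 0.777000)/(-0.011140 - (-0.196070)) = 0.670094; f(t_3) = -0.000247

0.67009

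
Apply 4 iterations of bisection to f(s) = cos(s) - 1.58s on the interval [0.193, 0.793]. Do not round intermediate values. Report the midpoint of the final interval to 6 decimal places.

f(0.193000) = 0.676493, f(0.793000) = -0.551229 (opposite signs)
step 1: m = 0.493000, f(m) = 0.101977 > 0 → root in [0.493000, 0.793000]
step 2: m = 0.643000, f(m) = -0.215639 < 0 → root in [0.493000, 0.643000]
step 3: m = 0.568000, f(m) = -0.054461 < 0 → root in [0.493000, 0.568000]
step 4: m = 0.530500, f(m) = 0.024364 > 0 → root in [0.530500, 0.568000]
Midpoint of [0.530500, 0.568000] = 0.549250

0.549250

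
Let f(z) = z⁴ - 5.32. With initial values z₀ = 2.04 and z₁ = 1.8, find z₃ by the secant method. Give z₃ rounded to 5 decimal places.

f(z_0) = 11.998915, f(z_1) = 5.177600
z_2 = 1.800000 - (5.177600)·(1.800000 - 2.040000)/(5.177600 - (11.998915)) = 1.617832; f(z_2) = 1.530683
z_3 = 1.617832 - (1.530683)·(1.617832 - 1.800000)/(1.530683 - (5.177600)) = 1.541373; f(z_3) = 0.324568

1.54137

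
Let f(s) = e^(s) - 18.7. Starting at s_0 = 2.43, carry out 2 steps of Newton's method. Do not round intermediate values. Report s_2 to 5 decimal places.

Newton update: s ← s − f(s)/f'(s).
f'(s) = e^(s)
s_0 = 2.430000: f = -7.341118, f' = 11.358882 → s_1 = 2.430000 - (-7.341118)/(11.358882) = 3.076289
s_1 = 3.076289: f = 2.977802, f' = 21.677802 → s_2 = 3.076289 - (2.977802)/(21.677802) = 2.938922

2.93892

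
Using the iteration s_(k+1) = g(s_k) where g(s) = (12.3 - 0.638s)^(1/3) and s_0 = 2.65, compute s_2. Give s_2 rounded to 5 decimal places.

2.21709

s_1 = g(2.650000) = 2.197331
s_2 = g(2.197331) = 2.217092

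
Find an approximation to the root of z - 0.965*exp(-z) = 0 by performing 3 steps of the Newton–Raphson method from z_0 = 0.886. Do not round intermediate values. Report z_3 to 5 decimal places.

f'(z) = 1 + 0.965*exp(-z)
z_0 = 0.886000: f = 0.488129, f' = 1.397871 → z_1 = 0.886000 - (0.488129)/(1.397871) = 0.536806
z_1 = 0.536806: f = -0.027346, f' = 1.564151 → z_2 = 0.536806 - (-0.027346)/(1.564151) = 0.554288
z_2 = 0.554288: f = -0.000086, f' = 1.554374 → z_3 = 0.554288 - (-0.000086)/(1.554374) = 0.554344

0.55434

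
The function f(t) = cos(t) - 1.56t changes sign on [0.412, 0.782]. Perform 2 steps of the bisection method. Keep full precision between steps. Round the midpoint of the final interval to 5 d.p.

f(0.412000) = 0.273602, f(0.782000) = -0.510414 (opposite signs)
step 1: m = 0.597000, f(m) = -0.104294 < 0 → root in [0.412000, 0.597000]
step 2: m = 0.504500, f(m) = 0.088396 > 0 → root in [0.504500, 0.597000]
Midpoint of [0.504500, 0.597000] = 0.550750

0.55075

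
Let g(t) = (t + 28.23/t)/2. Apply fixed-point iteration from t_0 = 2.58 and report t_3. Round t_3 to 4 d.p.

5.3154

t_1 = g(2.580000) = 6.760930
t_2 = g(6.760930) = 5.468196
t_3 = g(5.468196) = 5.315388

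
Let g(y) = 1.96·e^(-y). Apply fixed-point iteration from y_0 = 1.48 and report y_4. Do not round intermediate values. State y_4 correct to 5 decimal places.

1.12069

y_1 = g(1.480000) = 0.446170
y_2 = g(0.446170) = 1.254547
y_3 = g(1.254547) = 0.559002
y_4 = g(0.559002) = 1.120688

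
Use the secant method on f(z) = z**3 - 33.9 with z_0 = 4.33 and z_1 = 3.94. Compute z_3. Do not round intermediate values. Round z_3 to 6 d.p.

3.268088

f(z_0) = 47.282737, f(z_1) = 27.262984
z_2 = 3.940000 - (27.262984)·(3.940000 - 4.330000)/(27.262984 - (47.282737)) = 3.408896; f(z_2) = 5.713334
z_3 = 3.408896 - (5.713334)·(3.408896 - 3.940000)/(5.713334 - (27.262984)) = 3.268088; f(z_3) = 1.004482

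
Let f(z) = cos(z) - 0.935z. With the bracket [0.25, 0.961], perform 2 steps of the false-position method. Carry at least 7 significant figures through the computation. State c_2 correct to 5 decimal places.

False-position update: c = (a·f(b) − b·f(a))/(f(b) − f(a)); replace the endpoint whose sign matches f(c).
f(0.250000) = 0.735162, f(0.961000) = -0.325834
step 1: c = 0.742650, f(c) = 0.042301 > 0 → new bracket [0.742650, 0.961000]
step 2: c = 0.767740, f(c) = 0.001645 > 0 → new bracket [0.767740, 0.961000]

0.76774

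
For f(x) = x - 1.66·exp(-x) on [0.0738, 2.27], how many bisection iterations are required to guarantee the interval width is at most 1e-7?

Initial width b − a = 2.27 − 0.0738 = 2.196200.
After n steps the width is (b−a)/2^n; need (b−a)/2^n ≤ 1e-7.
So n ≥ log₂(2.196200/1e-7) = log₂(21962000.0000) ≈ 24.3885.
Hence n = 25.

25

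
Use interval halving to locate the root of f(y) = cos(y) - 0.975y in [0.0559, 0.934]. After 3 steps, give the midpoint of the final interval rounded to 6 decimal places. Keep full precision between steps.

0.769356

f(0.055900) = 0.943936, f(0.934000) = -0.316027 (opposite signs)
step 1: m = 0.494950, f(m) = 0.397416 > 0 → root in [0.494950, 0.934000]
step 2: m = 0.714475, f(m) = 0.058824 > 0 → root in [0.714475, 0.934000]
step 3: m = 0.824237, f(m) = -0.124515 < 0 → root in [0.714475, 0.824237]
Midpoint of [0.714475, 0.824237] = 0.769356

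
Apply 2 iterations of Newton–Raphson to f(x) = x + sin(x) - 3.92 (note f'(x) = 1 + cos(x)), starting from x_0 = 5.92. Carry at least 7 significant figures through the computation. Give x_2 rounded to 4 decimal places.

x_0 = 5.920000: f = 1.644746, f' = 1.934770 → x_1 = 5.920000 - (1.644746)/(1.934770) = 5.069901
x_1 = 5.069901: f = 0.213130, f' = 1.349944 → x_2 = 5.069901 - (0.213130)/(1.349944) = 4.912020

4.9120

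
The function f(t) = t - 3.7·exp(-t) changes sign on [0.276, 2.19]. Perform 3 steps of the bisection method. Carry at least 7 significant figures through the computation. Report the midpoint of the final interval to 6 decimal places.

1.113375

f(0.276000) = -2.531608, f(2.190000) = 1.775908 (opposite signs)
step 1: m = 1.233000, f(m) = 0.154757 > 0 → root in [0.276000, 1.233000]
step 2: m = 0.754500, f(m) = -0.985409 < 0 → root in [0.754500, 1.233000]
step 3: m = 0.993750, f(m) = -0.375938 < 0 → root in [0.993750, 1.233000]
Midpoint of [0.993750, 1.233000] = 1.113375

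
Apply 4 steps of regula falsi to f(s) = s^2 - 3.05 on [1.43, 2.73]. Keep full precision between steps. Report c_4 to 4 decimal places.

f(1.430000) = -1.005100, f(2.730000) = 4.402900
step 1: c = 1.671611, f(c) = -0.255718 < 0 → new bracket [1.671611, 2.730000]
step 2: c = 1.729707, f(c) = -0.058113 < 0 → new bracket [1.729707, 2.730000]
step 3: c = 1.742738, f(c) = -0.012865 < 0 → new bracket [1.742738, 2.730000]
step 4: c = 1.745614, f(c) = -0.002831 < 0 → new bracket [1.745614, 2.730000]

1.7456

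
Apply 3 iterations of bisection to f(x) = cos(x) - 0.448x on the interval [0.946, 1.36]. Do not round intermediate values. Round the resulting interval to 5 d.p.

f(0.946000) = 0.161124, f(1.360000) = -0.400041 (opposite signs)
step 1: m = 1.153000, f(m) = -0.110797 < 0 → root in [0.946000, 1.153000]
step 2: m = 1.049500, f(m) = 0.027829 > 0 → root in [1.049500, 1.153000]
step 3: m = 1.101250, f(m) = -0.040878 < 0 → root in [1.049500, 1.101250]

[1.04950, 1.10125]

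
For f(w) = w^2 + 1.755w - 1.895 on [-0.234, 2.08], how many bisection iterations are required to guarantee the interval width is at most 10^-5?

18

Initial width b − a = 2.08 − -0.234 = 2.314000.
After n steps the width is (b−a)/2^n; need (b−a)/2^n ≤ 10^-5.
So n ≥ log₂(2.314000/10^-5) = log₂(231400.0000) ≈ 17.8200.
Hence n = 18.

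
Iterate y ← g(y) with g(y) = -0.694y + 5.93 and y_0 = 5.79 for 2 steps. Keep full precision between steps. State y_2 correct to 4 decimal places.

y_1 = g(5.790000) = 1.911740
y_2 = g(1.911740) = 4.603252

4.6033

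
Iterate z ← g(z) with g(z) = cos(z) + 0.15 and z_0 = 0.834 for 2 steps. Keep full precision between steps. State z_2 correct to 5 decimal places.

0.83082

z_1 = g(0.834000) = 0.821919
z_2 = g(0.821919) = 0.830817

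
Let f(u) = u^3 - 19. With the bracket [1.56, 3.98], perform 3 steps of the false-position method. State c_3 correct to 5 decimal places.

False-position update: c = (a·f(b) − b·f(a))/(f(b) − f(a)); replace the endpoint whose sign matches f(c).
f(1.560000) = -15.203584, f(3.980000) = 44.044792
step 1: c = 2.180990, f(c) = -8.625641 < 0 → new bracket [2.180990, 3.980000]
step 2: c = 2.475608, f(c) = -3.827911 < 0 → new bracket [2.475608, 3.980000]
step 3: c = 2.595899, f(c) = -1.507036 < 0 → new bracket [2.595899, 3.980000]

2.59590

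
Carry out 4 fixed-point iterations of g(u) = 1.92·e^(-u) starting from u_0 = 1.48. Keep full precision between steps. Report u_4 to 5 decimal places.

u_1 = g(1.480000) = 0.437064
u_2 = g(0.437064) = 1.240185
u_3 = g(1.240185) = 0.555515
u_4 = g(0.555515) = 1.101652

1.10165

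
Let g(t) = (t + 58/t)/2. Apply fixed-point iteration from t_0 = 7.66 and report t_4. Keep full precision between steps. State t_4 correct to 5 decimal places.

t_1 = g(7.660000) = 7.615901
t_2 = g(7.615901) = 7.615773
t_3 = g(7.615773) = 7.615773
t_4 = g(7.615773) = 7.615773

7.61577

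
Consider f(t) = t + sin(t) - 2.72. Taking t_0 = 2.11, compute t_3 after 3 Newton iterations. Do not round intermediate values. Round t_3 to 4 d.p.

Newton update: t ← t − f(t)/f'(t).
f'(t) = 1 + cos(t)
t_0 = 2.110000: f = 0.248118, f' = 0.486547 → t_1 = 2.110000 - (0.248118)/(0.486547) = 1.600044
t_1 = 1.600044: f = -0.120384, f' = 0.970757 → t_2 = 1.600044 - (-0.120384)/(0.970757) = 1.724054
t_2 = 1.724054: f = -0.007667, f' = 0.847341 → t_3 = 1.724054 - (-0.007667)/(0.847341) = 1.733102

1.7331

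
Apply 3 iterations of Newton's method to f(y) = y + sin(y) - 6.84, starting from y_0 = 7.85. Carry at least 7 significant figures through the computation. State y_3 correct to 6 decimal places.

6.563369

Newton update: y ← y − f(y)/f'(y).
f'(y) = 1 + cos(y)
y_0 = 7.850000: f = 2.009992, f' = 1.003982 → y_1 = 7.850000 - (2.009992)/(1.003982) = 5.847979
y_1 = 5.847979: f = -1.413618, f' = 1.906783 → y_2 = 5.847979 - (-1.413618)/(1.906783) = 6.589342
y_2 = 6.589342: f = 0.050738, f' = 1.953499 → y_3 = 6.589342 - (0.050738)/(1.953499) = 6.563369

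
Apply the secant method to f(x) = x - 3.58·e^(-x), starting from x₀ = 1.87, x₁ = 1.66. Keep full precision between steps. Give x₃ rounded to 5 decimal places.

Secant update: x_(k+1) = x_k − f(x_k)·(x_k − x_(k-1))/(f(x_k) − f(x_(k-1))).
f(x_0) = 1.318237, f(x_1) = 0.979302
x_2 = 1.660000 - (0.979302)·(1.660000 - 1.870000)/(0.979302 - (1.318237)) = 1.053236; f(x_2) = -0.195494
x_3 = 1.053236 - (-0.195494)·(1.053236 - 1.660000)/(-0.195494 - (0.979302)) = 1.154205; f(x_3) = 0.025403

1.15421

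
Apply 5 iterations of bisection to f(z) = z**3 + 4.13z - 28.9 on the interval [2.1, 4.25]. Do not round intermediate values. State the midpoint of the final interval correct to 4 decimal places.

f(2.100000) = -10.966000, f(4.250000) = 65.418125 (opposite signs)
step 1: m = 3.175000, f(m) = 16.218734 > 0 → root in [2.100000, 3.175000]
step 2: m = 2.637500, f(m) = 0.340396 > 0 → root in [2.100000, 2.637500]
step 3: m = 2.368750, f(m) = -5.826062 < 0 → root in [2.368750, 2.637500]
step 4: m = 2.503125, f(m) = -2.878427 < 0 → root in [2.503125, 2.637500]
step 5: m = 2.570312, f(m) = -1.303824 < 0 → root in [2.570312, 2.637500]
Midpoint of [2.570312, 2.637500] = 2.603906

2.6039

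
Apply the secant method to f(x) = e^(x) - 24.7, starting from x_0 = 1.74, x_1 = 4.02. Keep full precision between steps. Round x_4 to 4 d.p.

Secant update: x_(k+1) = x_k − f(x_k)·(x_k − x_(k-1))/(f(x_k) − f(x_(k-1))).
f(x_0) = -19.002657, f(x_1) = 31.001106
x_2 = 4.020000 - (31.001106)·(4.020000 - 1.740000)/(31.001106 - (-19.002657)) = 2.606456; f(x_2) = -11.149060
x_3 = 2.606456 - (-11.149060)·(2.606456 - 4.020000)/(-11.149060 - (31.001106)) = 2.980350; f(x_3) = -5.005296
x_4 = 2.980350 - (-5.005296)·(2.980350 - 2.606456)/(-5.005296 - (-11.149060)) = 3.284959; f(x_4) = 2.007898

3.2850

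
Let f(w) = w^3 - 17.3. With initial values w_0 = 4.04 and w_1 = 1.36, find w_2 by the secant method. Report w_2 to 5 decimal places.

1.98473

f(w_0) = 48.639264, f(w_1) = -14.784544
w_2 = 1.360000 - (-14.784544)·(1.360000 - 4.040000)/(-14.784544 - (48.639264)) = 1.984727; f(w_2) = -9.481878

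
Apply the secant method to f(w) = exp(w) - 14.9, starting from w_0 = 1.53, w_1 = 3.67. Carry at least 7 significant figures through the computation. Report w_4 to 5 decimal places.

2.77199

Secant update: w_(k+1) = w_k − f(w_k)·(w_k − w_(k-1))/(f(w_k) − f(w_(k-1))).
f(w_0) = -10.281823, f(w_1) = 24.351906
w_2 = 3.670000 - (24.351906)·(3.670000 - 1.530000)/(24.351906 - (-10.281823)) = 2.165308; f(w_2) = -6.182709
w_3 = 2.165308 - (-6.182709)·(2.165308 - 3.670000)/(-6.182709 - (24.351906)) = 2.469981; f(w_3) = -3.077773
w_4 = 2.469981 - (-3.077773)·(2.469981 - 2.165308)/(-3.077773 - (-6.182709)) = 2.771989; f(w_4) = 1.090406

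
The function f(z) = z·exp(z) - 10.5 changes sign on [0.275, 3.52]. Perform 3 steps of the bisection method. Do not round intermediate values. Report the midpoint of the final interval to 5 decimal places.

f(0.275000) = -10.137954, f(3.520000) = 108.421188 (opposite signs)
step 1: m = 1.897500, f(m) = 2.154808 > 0 → root in [0.275000, 1.897500]
step 2: m = 1.086250, f(m) = -7.281288 < 0 → root in [1.086250, 1.897500]
step 3: m = 1.491875, f(m) = -3.867985 < 0 → root in [1.491875, 1.897500]
Midpoint of [1.491875, 1.897500] = 1.694687

1.69469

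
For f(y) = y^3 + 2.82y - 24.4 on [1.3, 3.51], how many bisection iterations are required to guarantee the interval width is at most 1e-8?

Initial width b − a = 3.51 − 1.3 = 2.210000.
After n steps the width is (b−a)/2^n; need (b−a)/2^n ≤ 1e-8.
So n ≥ log₂(2.210000/1e-8) = log₂(221000000.0000) ≈ 27.7195.
Hence n = 28.

28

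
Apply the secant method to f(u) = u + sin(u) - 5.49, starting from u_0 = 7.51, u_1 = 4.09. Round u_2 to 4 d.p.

f(u_0) = 2.961419, f(u_1) = -2.212488
u_2 = 4.090000 - (-2.212488)·(4.090000 - 7.510000)/(-2.212488 - (2.961419)) = 5.552475; f(u_2) = -0.604924

5.5525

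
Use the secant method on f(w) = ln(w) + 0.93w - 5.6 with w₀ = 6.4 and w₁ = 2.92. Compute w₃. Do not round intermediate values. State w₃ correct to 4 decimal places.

4.4255

f(w_0) = 2.208298, f(w_1) = -1.812816
w_2 = 2.920000 - (-1.812816)·(2.920000 - 6.400000)/(-1.812816 - (2.208298)) = 4.488869; f(w_2) = 0.076249
w_3 = 4.488869 - (0.076249)·(4.488869 - 2.920000)/(0.076249 - (-1.812816)) = 4.425544; f(w_3) = 0.003149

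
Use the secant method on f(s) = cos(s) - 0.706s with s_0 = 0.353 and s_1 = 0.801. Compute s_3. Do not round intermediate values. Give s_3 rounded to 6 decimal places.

0.890426

Secant update: s_(k+1) = s_k − f(s_k)·(s_k − s_(k-1))/(f(s_k) − f(s_(k-1))).
f(s_0) = 0.689122, f(s_1) = 0.130483
s_2 = 0.801000 - (0.130483)·(0.801000 - 0.353000)/(0.130483 - (0.689122)) = 0.905641; f(s_2) = -0.022201
s_3 = 0.905641 - (-0.022201)·(0.905641 - 0.801000)/(-0.022201 - (0.130483)) = 0.890426; f(s_3) = 0.000441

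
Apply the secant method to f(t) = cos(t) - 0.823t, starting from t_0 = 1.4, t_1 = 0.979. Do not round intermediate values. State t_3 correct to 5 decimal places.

0.82510

Secant update: t_(k+1) = t_k − f(t_k)·(t_k − t_(k-1))/(f(t_k) − f(t_(k-1))).
f(t_0) = -0.982233, f(t_1) = -0.247864
t_2 = 0.979000 - (-0.247864)·(0.979000 - 1.400000)/(-0.247864 - (-0.982233)) = 0.836904; f(t_2) = -0.019007
t_3 = 0.836904 - (-0.019007)·(0.836904 - 0.979000)/(-0.019007 - (-0.247864)) = 0.825103; f(t_3) = -0.000578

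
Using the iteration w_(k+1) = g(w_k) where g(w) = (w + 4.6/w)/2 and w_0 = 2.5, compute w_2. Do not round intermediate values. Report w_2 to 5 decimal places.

2.14491

w_1 = g(2.500000) = 2.170000
w_2 = g(2.170000) = 2.144908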